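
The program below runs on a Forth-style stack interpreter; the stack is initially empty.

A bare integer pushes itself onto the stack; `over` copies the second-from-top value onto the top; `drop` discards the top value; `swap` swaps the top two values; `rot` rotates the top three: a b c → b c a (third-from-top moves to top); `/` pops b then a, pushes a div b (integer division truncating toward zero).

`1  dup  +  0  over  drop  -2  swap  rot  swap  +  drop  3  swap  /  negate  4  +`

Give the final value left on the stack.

1      : [1]
dup    : [1, 1]
+      : [2]
0      : [2, 0]
over   : [2, 0, 2]
drop   : [2, 0]
-2     : [2, 0, -2]
swap   : [2, -2, 0]
rot    : [-2, 0, 2]
swap   : [-2, 2, 0]
+      : [-2, 2]
drop   : [-2]
3      : [-2, 3]
swap   : [3, -2]
/      : [-1]
negate : [1]
4      : [1, 4]
+      : [5]

5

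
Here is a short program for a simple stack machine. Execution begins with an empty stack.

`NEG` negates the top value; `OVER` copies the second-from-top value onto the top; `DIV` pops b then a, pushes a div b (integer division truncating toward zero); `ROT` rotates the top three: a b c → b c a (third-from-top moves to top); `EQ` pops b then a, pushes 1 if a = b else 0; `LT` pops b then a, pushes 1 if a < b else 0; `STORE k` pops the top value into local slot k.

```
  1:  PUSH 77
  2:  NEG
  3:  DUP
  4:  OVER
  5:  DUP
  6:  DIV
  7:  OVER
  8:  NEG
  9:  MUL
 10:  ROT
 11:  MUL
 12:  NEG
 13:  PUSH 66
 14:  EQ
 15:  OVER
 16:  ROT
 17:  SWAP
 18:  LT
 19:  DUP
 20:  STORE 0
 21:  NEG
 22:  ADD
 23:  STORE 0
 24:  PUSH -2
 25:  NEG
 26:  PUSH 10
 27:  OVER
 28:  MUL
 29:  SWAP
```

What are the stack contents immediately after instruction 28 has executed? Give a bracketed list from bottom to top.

PUSH 77 → [77]
NEG     → [-77]
DUP     → [-77, -77]
OVER    → [-77, -77, -77]
DUP     → [-77, -77, -77, -77]
DIV     → [-77, -77, 1]
OVER    → [-77, -77, 1, -77]
NEG     → [-77, -77, 1, 77]
MUL     → [-77, -77, 77]
ROT     → [-77, 77, -77]
MUL     → [-77, -5929]
NEG     → [-77, 5929]
PUSH 66 → [-77, 5929, 66]
EQ      → [-77, 0]
OVER    → [-77, 0, -77]
ROT     → [0, -77, -77]
SWAP    → [0, -77, -77]
LT      → [0, 0]
DUP     → [0, 0, 0]
STORE 0 → [0, 0]
NEG     → [0, 0]
ADD     → [0]
STORE 0 → []
PUSH -2 → [-2]
NEG     → [2]
PUSH 10 → [2, 10]
OVER    → [2, 10, 2]
MUL     → [2, 20]

[2, 20]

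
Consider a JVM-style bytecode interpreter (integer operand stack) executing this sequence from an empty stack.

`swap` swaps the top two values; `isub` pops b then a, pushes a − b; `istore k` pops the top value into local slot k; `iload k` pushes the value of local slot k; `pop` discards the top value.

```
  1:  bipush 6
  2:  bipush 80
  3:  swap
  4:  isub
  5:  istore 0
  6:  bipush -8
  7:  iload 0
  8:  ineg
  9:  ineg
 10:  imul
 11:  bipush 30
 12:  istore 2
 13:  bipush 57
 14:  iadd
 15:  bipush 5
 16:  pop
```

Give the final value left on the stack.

bipush 6  : [6]
bipush 80 : [6, 80]
swap      : [80, 6]
isub      : [74]
istore 0  : []
bipush -8 : [-8]
iload 0   : [-8, 74]
ineg      : [-8, -74]
ineg      : [-8, 74]
imul      : [-592]
bipush 30 : [-592, 30]
istore 2  : [-592]
bipush 57 : [-592, 57]
iadd      : [-535]
bipush 5  : [-535, 5]
pop       : [-535]

-535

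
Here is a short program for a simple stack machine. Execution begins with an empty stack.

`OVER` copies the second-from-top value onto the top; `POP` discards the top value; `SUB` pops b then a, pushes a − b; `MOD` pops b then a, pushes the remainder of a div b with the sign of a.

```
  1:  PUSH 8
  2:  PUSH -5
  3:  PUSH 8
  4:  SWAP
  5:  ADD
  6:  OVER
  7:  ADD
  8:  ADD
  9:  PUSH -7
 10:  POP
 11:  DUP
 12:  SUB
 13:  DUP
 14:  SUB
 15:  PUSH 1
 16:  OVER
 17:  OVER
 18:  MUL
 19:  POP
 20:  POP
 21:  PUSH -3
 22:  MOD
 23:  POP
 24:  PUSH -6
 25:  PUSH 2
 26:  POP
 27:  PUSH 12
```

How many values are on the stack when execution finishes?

PUSH 8   [8]
PUSH -5  [8, -5]
PUSH 8   [8, -5, 8]
SWAP     [8, 8, -5]
ADD      [8, 3]
OVER     [8, 3, 8]
ADD      [8, 11]
ADD      [19]
PUSH -7  [19, -7]
POP      [19]
DUP      [19, 19]
SUB      [0]
DUP      [0, 0]
SUB      [0]
PUSH 1   [0, 1]
OVER     [0, 1, 0]
OVER     [0, 1, 0, 1]
MUL      [0, 1, 0]
POP      [0, 1]
POP      [0]
PUSH -3  [0, -3]
MOD      [0]
POP      []
PUSH -6  [-6]
PUSH 2   [-6, 2]
POP      [-6]
PUSH 12  [-6, 12]

2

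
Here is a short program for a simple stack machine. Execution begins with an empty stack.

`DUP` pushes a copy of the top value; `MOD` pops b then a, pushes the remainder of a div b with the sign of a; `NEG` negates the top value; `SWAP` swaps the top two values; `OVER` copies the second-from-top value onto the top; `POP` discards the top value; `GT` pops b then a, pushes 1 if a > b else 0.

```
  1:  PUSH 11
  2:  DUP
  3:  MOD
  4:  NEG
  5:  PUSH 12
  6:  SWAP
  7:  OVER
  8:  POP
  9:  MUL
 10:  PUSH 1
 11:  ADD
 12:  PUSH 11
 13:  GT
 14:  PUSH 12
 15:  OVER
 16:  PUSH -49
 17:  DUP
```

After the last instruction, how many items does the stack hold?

PUSH 11  -> 11
DUP      -> 11 11
MOD      -> 0
NEG      -> 0
PUSH 12  -> 0 12
SWAP     -> 12 0
OVER     -> 12 0 12
POP      -> 12 0
MUL      -> 0
PUSH 1   -> 0 1
ADD      -> 1
PUSH 11  -> 1 11
GT       -> 0
PUSH 12  -> 0 12
OVER     -> 0 12 0
PUSH -49 -> 0 12 0 -49
DUP      -> 0 12 0 -49 -49

5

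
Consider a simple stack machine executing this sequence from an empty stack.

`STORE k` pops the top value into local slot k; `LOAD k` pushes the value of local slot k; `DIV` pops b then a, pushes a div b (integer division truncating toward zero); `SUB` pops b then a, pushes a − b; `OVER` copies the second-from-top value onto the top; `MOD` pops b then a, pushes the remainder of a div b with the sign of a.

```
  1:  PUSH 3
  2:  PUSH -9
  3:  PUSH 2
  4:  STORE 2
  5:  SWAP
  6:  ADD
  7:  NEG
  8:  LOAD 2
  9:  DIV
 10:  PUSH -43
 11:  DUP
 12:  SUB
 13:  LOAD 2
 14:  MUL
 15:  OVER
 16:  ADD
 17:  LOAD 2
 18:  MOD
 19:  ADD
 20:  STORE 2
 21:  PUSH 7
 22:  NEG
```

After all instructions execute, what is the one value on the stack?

PUSH 3   : 3
PUSH -9  : 3 -9
PUSH 2   : 3 -9 2
STORE 2  : 3 -9
SWAP     : -9 3
ADD      : -6
NEG      : 6
LOAD 2   : 6 2
DIV      : 3
PUSH -43 : 3 -43
DUP      : 3 -43 -43
SUB      : 3 0
LOAD 2   : 3 0 2
MUL      : 3 0
OVER     : 3 0 3
ADD      : 3 3
LOAD 2   : 3 3 2
MOD      : 3 1
ADD      : 4
STORE 2  : (empty)
PUSH 7   : 7
NEG      : -7

-7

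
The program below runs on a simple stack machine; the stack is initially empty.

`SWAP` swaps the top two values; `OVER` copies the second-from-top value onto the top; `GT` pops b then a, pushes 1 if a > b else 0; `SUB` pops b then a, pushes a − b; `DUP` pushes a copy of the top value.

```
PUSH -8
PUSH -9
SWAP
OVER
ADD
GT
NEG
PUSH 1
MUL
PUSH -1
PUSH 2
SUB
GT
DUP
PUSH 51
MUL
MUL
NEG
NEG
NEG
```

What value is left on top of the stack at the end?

-51

PUSH -8  [-8]
PUSH -9  [-8, -9]
SWAP     [-9, -8]
OVER     [-9, -8, -9]
ADD      [-9, -17]
GT       [1]
NEG      [-1]
PUSH 1   [-1, 1]
MUL      [-1]
PUSH -1  [-1, -1]
PUSH 2   [-1, -1, 2]
SUB      [-1, -3]
GT       [1]
DUP      [1, 1]
PUSH 51  [1, 1, 51]
MUL      [1, 51]
MUL      [51]
NEG      [-51]
NEG      [51]
NEG      [-51]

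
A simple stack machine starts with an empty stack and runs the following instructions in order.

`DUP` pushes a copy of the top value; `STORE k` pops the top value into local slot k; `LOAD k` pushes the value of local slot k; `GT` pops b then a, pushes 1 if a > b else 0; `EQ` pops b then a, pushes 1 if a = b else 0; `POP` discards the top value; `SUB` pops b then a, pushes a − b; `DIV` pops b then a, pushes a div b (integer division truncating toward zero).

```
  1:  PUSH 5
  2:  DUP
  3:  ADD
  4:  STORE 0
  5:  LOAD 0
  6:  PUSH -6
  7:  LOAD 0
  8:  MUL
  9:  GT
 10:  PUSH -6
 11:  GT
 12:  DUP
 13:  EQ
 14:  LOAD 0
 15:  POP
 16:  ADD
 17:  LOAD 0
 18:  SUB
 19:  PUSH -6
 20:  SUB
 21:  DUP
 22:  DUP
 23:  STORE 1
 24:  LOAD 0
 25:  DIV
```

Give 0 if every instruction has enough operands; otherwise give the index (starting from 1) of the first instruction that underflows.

16

PUSH 5  → [5]
DUP     → [5, 5]
ADD     → [10]
STORE 0 → []
LOAD 0  → [10]
PUSH -6 → [10, -6]
LOAD 0  → [10, -6, 10]
MUL     → [10, -60]
GT      → [1]
PUSH -6 → [1, -6]
GT      → [1]
DUP     → [1, 1]
EQ      → [1]
LOAD 0  → [1, 10]
POP     → [1]
ADD  — needs 2 operands, stack has 1 → underflow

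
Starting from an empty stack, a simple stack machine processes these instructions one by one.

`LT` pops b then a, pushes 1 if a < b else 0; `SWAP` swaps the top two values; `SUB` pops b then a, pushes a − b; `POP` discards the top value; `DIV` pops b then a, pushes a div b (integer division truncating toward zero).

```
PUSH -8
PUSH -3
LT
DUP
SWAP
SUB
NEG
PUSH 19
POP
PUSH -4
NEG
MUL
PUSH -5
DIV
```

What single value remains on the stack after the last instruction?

0

PUSH -8 -> [-8]
PUSH -3 -> [-8, -3]
LT      -> [1]
DUP     -> [1, 1]
SWAP    -> [1, 1]
SUB     -> [0]
NEG     -> [0]
PUSH 19 -> [0, 19]
POP     -> [0]
PUSH -4 -> [0, -4]
NEG     -> [0, 4]
MUL     -> [0]
PUSH -5 -> [0, -5]
DIV     -> [0]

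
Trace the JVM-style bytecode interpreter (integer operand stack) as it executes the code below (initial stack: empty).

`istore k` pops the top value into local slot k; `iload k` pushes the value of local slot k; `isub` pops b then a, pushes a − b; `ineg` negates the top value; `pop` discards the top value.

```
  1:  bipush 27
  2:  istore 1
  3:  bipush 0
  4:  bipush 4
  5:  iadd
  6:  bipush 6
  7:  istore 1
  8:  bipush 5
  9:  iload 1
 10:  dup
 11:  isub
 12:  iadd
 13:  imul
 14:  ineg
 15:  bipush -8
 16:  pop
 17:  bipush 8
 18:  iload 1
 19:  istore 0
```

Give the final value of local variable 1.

bipush 27  [27]
istore 1   []
bipush 0   [0]
bipush 4   [0, 4]
iadd       [4]
bipush 6   [4, 6]
istore 1   [4]
bipush 5   [4, 5]
iload 1    [4, 5, 6]
dup        [4, 5, 6, 6]
isub       [4, 5, 0]
iadd       [4, 5]
imul       [20]
ineg       [-20]
bipush -8  [-20, -8]
pop        [-20]
bipush 8   [-20, 8]
iload 1    [-20, 8, 6]
istore 0   [-20, 8]

6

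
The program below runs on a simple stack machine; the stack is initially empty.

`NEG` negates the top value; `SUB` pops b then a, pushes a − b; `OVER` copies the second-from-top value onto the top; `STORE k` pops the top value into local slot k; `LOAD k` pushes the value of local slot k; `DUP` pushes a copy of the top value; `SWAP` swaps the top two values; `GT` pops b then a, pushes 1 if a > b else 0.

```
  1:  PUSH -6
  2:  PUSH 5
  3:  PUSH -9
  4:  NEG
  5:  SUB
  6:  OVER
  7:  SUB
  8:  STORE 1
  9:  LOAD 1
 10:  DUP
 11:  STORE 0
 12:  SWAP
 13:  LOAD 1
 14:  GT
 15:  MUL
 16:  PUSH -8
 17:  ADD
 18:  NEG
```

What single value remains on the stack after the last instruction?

PUSH -6 → -6
PUSH 5  → -6 5
PUSH -9 → -6 5 -9
NEG     → -6 5 9
SUB     → -6 -4
OVER    → -6 -4 -6
SUB     → -6 2
STORE 1 → -6
LOAD 1  → -6 2
DUP     → -6 2 2
STORE 0 → -6 2
SWAP    → 2 -6
LOAD 1  → 2 -6 2
GT      → 2 0
MUL     → 0
PUSH -8 → 0 -8
ADD     → -8
NEG     → 8

8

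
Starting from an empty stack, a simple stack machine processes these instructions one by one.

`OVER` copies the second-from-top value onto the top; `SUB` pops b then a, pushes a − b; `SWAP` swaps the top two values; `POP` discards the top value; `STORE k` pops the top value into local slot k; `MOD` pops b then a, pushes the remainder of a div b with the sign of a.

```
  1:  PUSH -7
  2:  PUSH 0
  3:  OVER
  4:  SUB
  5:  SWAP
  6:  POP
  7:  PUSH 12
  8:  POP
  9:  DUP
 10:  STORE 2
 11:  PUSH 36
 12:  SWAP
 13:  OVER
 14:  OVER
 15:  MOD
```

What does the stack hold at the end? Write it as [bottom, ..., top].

[36, 7, 1]

PUSH -7 -> [-7]
PUSH 0  -> [-7, 0]
OVER    -> [-7, 0, -7]
SUB     -> [-7, 7]
SWAP    -> [7, -7]
POP     -> [7]
PUSH 12 -> [7, 12]
POP     -> [7]
DUP     -> [7, 7]
STORE 2 -> [7]
PUSH 36 -> [7, 36]
SWAP    -> [36, 7]
OVER    -> [36, 7, 36]
OVER    -> [36, 7, 36, 7]
MOD     -> [36, 7, 1]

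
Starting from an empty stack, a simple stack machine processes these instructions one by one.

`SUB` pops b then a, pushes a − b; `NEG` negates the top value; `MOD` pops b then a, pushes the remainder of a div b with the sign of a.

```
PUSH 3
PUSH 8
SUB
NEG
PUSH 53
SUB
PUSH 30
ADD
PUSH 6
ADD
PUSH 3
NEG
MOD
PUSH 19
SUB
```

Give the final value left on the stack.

PUSH 3  → 3
PUSH 8  → 3 8
SUB     → -5
NEG     → 5
PUSH 53 → 5 53
SUB     → -48
PUSH 30 → -48 30
ADD     → -18
PUSH 6  → -18 6
ADD     → -12
PUSH 3  → -12 3
NEG     → -12 -3
MOD     → 0
PUSH 19 → 0 19
SUB     → -19

-19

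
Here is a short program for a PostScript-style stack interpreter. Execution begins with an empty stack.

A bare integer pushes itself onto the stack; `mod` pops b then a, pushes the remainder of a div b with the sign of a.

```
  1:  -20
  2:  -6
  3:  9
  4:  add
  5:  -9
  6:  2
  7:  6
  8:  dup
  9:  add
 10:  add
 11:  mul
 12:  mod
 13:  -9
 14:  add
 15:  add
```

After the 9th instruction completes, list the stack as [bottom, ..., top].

[-20, 3, -9, 2, 12]

-20 : [-20]
-6  : [-20, -6]
9   : [-20, -6, 9]
add : [-20, 3]
-9  : [-20, 3, -9]
2   : [-20, 3, -9, 2]
6   : [-20, 3, -9, 2, 6]
dup : [-20, 3, -9, 2, 6, 6]
add : [-20, 3, -9, 2, 12]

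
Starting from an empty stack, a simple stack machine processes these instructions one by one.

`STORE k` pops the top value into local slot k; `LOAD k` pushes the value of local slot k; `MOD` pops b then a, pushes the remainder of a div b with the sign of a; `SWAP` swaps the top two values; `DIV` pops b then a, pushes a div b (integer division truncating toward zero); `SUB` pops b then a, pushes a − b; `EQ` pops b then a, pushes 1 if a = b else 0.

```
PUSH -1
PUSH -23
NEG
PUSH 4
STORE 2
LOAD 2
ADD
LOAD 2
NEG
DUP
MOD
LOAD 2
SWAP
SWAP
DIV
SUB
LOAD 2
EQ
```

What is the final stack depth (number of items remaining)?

PUSH -1  → -1
PUSH -23 → -1 -23
NEG      → -1 23
PUSH 4   → -1 23 4
STORE 2  → -1 23
LOAD 2   → -1 23 4
ADD      → -1 27
LOAD 2   → -1 27 4
NEG      → -1 27 -4
DUP      → -1 27 -4 -4
MOD      → -1 27 0
LOAD 2   → -1 27 0 4
SWAP     → -1 27 4 0
SWAP     → -1 27 0 4
DIV      → -1 27 0
SUB      → -1 27
LOAD 2   → -1 27 4
EQ       → -1 0

2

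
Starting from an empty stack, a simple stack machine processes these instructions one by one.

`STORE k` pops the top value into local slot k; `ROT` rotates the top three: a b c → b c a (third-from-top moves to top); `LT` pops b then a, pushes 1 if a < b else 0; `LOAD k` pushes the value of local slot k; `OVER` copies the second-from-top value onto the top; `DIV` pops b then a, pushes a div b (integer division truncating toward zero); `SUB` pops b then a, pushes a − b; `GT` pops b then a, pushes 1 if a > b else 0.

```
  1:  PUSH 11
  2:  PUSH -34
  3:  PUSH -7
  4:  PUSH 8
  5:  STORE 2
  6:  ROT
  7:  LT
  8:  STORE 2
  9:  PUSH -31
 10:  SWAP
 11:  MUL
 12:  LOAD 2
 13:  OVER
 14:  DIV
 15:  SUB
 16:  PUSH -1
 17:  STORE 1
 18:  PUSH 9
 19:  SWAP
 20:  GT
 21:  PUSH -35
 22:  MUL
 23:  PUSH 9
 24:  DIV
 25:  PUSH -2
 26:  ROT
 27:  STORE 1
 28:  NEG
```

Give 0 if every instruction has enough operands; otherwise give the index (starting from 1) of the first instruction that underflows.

PUSH 11  → [11]
PUSH -34 → [11, -34]
PUSH -7  → [11, -34, -7]
PUSH 8   → [11, -34, -7, 8]
STORE 2  → [11, -34, -7]
ROT      → [-34, -7, 11]
LT       → [-34, 1]
STORE 2  → [-34]
PUSH -31 → [-34, -31]
SWAP     → [-31, -34]
MUL      → [1054]
LOAD 2   → [1054, 1]
OVER     → [1054, 1, 1054]
DIV      → [1054, 0]
SUB      → [1054]
PUSH -1  → [1054, -1]
STORE 1  → [1054]
PUSH 9   → [1054, 9]
SWAP     → [9, 1054]
GT       → [0]
PUSH -35 → [0, -35]
MUL      → [0]
PUSH 9   → [0, 9]
DIV      → [0]
PUSH -2  → [0, -2]
ROT  — needs 3 operands, stack has 2 → underflow

26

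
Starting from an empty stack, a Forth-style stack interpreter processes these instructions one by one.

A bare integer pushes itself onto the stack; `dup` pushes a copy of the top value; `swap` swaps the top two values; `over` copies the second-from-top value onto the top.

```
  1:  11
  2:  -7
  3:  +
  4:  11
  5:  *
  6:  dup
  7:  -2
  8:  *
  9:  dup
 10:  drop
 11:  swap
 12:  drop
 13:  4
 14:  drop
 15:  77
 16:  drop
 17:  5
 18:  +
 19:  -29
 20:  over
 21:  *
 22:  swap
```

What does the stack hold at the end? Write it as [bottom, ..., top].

11   → [11]
-7   → [11, -7]
+    → [4]
11   → [4, 11]
*    → [44]
dup  → [44, 44]
-2   → [44, 44, -2]
*    → [44, -88]
dup  → [44, -88, -88]
drop → [44, -88]
swap → [-88, 44]
drop → [-88]
4    → [-88, 4]
drop → [-88]
77   → [-88, 77]
drop → [-88]
5    → [-88, 5]
+    → [-83]
-29  → [-83, -29]
over → [-83, -29, -83]
*    → [-83, 2407]
swap → [2407, -83]

[2407, -83]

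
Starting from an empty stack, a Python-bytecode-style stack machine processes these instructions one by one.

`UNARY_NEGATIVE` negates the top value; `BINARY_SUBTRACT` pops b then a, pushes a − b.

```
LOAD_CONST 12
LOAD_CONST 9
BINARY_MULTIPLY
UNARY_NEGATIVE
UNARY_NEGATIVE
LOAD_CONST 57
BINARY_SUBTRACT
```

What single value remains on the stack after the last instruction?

51

LOAD_CONST 12   : 12
LOAD_CONST 9    : 12 9
BINARY_MULTIPLY : 108
UNARY_NEGATIVE  : -108
UNARY_NEGATIVE  : 108
LOAD_CONST 57   : 108 57
BINARY_SUBTRACT : 51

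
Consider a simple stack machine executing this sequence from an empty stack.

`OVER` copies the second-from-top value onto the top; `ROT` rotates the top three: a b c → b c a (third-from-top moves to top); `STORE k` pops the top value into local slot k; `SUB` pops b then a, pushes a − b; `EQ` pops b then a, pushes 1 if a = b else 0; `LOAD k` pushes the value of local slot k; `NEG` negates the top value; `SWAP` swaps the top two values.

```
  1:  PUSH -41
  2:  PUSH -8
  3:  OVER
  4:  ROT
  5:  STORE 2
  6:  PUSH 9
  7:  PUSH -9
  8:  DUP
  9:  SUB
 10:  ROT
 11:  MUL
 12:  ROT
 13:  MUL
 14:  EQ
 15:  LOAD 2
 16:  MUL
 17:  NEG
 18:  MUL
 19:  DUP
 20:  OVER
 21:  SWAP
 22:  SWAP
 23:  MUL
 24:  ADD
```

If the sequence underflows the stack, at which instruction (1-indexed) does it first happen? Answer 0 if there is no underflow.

18

PUSH -41 → -41
PUSH -8  → -41 -8
OVER     → -41 -8 -41
ROT      → -8 -41 -41
STORE 2  → -8 -41
PUSH 9   → -8 -41 9
PUSH -9  → -8 -41 9 -9
DUP      → -8 -41 9 -9 -9
SUB      → -8 -41 9 0
ROT      → -8 9 0 -41
MUL      → -8 9 0
ROT      → 9 0 -8
MUL      → 9 0
EQ       → 0
LOAD 2   → 0 -41
MUL      → 0
NEG      → 0
MUL  — needs 2 operands, stack has 1 → underflow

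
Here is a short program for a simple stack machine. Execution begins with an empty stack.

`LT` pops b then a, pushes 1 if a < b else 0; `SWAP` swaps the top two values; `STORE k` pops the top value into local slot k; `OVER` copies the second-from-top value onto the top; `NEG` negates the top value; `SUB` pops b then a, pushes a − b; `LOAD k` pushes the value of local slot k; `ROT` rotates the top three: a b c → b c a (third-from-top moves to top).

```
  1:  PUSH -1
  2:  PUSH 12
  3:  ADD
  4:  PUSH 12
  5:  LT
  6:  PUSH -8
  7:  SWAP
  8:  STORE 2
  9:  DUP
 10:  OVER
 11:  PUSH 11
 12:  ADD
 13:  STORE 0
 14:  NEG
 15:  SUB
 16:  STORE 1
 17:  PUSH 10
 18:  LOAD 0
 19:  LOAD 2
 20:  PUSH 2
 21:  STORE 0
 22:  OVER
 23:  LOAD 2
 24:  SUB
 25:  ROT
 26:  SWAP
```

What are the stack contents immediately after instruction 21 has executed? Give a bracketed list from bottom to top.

[10, 3, 1]

PUSH -1 -> [-1]
PUSH 12 -> [-1, 12]
ADD     -> [11]
PUSH 12 -> [11, 12]
LT      -> [1]
PUSH -8 -> [1, -8]
SWAP    -> [-8, 1]
STORE 2 -> [-8]
DUP     -> [-8, -8]
OVER    -> [-8, -8, -8]
PUSH 11 -> [-8, -8, -8, 11]
ADD     -> [-8, -8, 3]
STORE 0 -> [-8, -8]
NEG     -> [-8, 8]
SUB     -> [-16]
STORE 1 -> []
PUSH 10 -> [10]
LOAD 0  -> [10, 3]
LOAD 2  -> [10, 3, 1]
PUSH 2  -> [10, 3, 1, 2]
STORE 0 -> [10, 3, 1]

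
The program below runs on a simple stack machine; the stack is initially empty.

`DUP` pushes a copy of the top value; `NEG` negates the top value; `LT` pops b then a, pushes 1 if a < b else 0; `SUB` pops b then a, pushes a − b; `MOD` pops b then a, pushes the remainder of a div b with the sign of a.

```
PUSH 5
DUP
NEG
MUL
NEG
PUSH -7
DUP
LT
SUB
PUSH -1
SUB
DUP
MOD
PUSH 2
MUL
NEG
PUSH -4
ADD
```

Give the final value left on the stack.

PUSH 5  -> 5
DUP     -> 5 5
NEG     -> 5 -5
MUL     -> -25
NEG     -> 25
PUSH -7 -> 25 -7
DUP     -> 25 -7 -7
LT      -> 25 0
SUB     -> 25
PUSH -1 -> 25 -1
SUB     -> 26
DUP     -> 26 26
MOD     -> 0
PUSH 2  -> 0 2
MUL     -> 0
NEG     -> 0
PUSH -4 -> 0 -4
ADD     -> -4

-4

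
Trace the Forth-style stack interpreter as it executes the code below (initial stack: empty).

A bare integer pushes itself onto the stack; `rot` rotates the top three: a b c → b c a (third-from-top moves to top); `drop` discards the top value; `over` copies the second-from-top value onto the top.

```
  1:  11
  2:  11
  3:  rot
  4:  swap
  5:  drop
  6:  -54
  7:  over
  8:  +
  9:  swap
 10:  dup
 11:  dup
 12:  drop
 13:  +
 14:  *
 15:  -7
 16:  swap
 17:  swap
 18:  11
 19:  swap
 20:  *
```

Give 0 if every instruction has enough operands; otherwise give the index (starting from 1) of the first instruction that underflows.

3

11 : 11
11 : 11 11
rot  — needs 3 operands, stack has 2 → underflow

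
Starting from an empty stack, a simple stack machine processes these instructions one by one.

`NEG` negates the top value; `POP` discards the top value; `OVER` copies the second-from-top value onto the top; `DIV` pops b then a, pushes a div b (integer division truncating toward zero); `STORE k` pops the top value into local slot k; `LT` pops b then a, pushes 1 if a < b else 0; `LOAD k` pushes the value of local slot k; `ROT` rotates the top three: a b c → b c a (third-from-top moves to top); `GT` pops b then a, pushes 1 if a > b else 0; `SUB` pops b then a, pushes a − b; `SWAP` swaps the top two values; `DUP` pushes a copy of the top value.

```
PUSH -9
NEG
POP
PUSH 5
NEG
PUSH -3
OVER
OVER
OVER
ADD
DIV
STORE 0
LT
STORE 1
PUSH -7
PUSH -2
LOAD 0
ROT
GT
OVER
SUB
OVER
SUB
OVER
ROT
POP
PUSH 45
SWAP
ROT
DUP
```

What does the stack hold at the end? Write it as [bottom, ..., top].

PUSH -9  [-9]
NEG      [9]
POP      []
PUSH 5   [5]
NEG      [-5]
PUSH -3  [-5, -3]
OVER     [-5, -3, -5]
OVER     [-5, -3, -5, -3]
OVER     [-5, -3, -5, -3, -5]
ADD      [-5, -3, -5, -8]
DIV      [-5, -3, 0]
STORE 0  [-5, -3]
LT       [1]
STORE 1  []
PUSH -7  [-7]
PUSH -2  [-7, -2]
LOAD 0   [-7, -2, 0]
ROT      [-2, 0, -7]
GT       [-2, 1]
OVER     [-2, 1, -2]
SUB      [-2, 3]
OVER     [-2, 3, -2]
SUB      [-2, 5]
OVER     [-2, 5, -2]
ROT      [5, -2, -2]
POP      [5, -2]
PUSH 45  [5, -2, 45]
SWAP     [5, 45, -2]
ROT      [45, -2, 5]
DUP      [45, -2, 5, 5]

[45, -2, 5, 5]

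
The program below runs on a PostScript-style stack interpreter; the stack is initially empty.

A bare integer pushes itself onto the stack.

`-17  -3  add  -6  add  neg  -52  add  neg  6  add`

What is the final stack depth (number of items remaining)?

-17 → [-17]
-3  → [-17, -3]
add → [-20]
-6  → [-20, -6]
add → [-26]
neg → [26]
-52 → [26, -52]
add → [-26]
neg → [26]
6   → [26, 6]
add → [32]

1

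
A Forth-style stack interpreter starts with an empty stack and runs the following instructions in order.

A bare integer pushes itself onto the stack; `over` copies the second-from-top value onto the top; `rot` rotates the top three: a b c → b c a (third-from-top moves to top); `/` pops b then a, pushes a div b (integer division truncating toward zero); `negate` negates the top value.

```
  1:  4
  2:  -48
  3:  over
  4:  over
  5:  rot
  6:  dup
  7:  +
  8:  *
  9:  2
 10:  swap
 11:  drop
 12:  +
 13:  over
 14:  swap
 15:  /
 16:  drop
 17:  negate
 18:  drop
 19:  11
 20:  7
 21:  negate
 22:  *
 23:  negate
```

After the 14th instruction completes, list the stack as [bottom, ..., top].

[4, 4, 6]

4    -> [4]
-48  -> [4, -48]
over -> [4, -48, 4]
over -> [4, -48, 4, -48]
rot  -> [4, 4, -48, -48]
dup  -> [4, 4, -48, -48, -48]
+    -> [4, 4, -48, -96]
*    -> [4, 4, 4608]
2    -> [4, 4, 4608, 2]
swap -> [4, 4, 2, 4608]
drop -> [4, 4, 2]
+    -> [4, 6]
over -> [4, 6, 4]
swap -> [4, 4, 6]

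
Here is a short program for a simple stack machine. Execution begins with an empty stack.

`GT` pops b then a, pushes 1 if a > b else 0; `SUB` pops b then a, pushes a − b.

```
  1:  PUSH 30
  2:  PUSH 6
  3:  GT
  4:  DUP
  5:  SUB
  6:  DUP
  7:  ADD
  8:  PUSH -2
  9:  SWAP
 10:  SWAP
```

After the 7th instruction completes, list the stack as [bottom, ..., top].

PUSH 30  [30]
PUSH 6   [30, 6]
GT       [1]
DUP      [1, 1]
SUB      [0]
DUP      [0, 0]
ADD      [0]

[0]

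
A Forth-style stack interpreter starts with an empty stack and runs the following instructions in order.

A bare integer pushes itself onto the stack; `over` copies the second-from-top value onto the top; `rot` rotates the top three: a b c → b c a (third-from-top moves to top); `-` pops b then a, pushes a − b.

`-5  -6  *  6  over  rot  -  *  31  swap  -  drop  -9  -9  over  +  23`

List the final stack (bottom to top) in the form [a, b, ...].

[-9, -18, 23]

-5   : -5
-6   : -5 -6
*    : 30
6    : 30 6
over : 30 6 30
rot  : 6 30 30
-    : 6 0
*    : 0
31   : 0 31
swap : 31 0
-    : 31
drop : (empty)
-9   : -9
-9   : -9 -9
over : -9 -9 -9
+    : -9 -18
23   : -9 -18 23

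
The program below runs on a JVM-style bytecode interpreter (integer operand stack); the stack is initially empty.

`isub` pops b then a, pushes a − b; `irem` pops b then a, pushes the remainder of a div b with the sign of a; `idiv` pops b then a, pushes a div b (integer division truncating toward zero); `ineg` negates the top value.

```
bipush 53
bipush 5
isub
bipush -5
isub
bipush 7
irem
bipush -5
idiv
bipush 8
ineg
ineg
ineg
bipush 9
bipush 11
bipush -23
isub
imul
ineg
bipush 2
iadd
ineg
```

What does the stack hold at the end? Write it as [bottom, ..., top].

bipush 53  → 53
bipush 5   → 53 5
isub       → 48
bipush -5  → 48 -5
isub       → 53
bipush 7   → 53 7
irem       → 4
bipush -5  → 4 -5
idiv       → 0
bipush 8   → 0 8
ineg       → 0 -8
ineg       → 0 8
ineg       → 0 -8
bipush 9   → 0 -8 9
bipush 11  → 0 -8 9 11
bipush -23 → 0 -8 9 11 -23
isub       → 0 -8 9 34
imul       → 0 -8 306
ineg       → 0 -8 -306
bipush 2   → 0 -8 -306 2
iadd       → 0 -8 -304
ineg       → 0 -8 304

[0, -8, 304]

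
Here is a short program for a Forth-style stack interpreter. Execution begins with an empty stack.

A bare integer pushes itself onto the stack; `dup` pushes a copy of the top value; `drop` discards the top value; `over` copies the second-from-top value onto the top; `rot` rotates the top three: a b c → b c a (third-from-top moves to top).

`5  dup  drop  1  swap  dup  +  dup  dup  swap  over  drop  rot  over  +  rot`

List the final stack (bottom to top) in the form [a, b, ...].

[1, 10, 20, 10]

5    -> [5]
dup  -> [5, 5]
drop -> [5]
1    -> [5, 1]
swap -> [1, 5]
dup  -> [1, 5, 5]
+    -> [1, 10]
dup  -> [1, 10, 10]
dup  -> [1, 10, 10, 10]
swap -> [1, 10, 10, 10]
over -> [1, 10, 10, 10, 10]
drop -> [1, 10, 10, 10]
rot  -> [1, 10, 10, 10]
over -> [1, 10, 10, 10, 10]
+    -> [1, 10, 10, 20]
rot  -> [1, 10, 20, 10]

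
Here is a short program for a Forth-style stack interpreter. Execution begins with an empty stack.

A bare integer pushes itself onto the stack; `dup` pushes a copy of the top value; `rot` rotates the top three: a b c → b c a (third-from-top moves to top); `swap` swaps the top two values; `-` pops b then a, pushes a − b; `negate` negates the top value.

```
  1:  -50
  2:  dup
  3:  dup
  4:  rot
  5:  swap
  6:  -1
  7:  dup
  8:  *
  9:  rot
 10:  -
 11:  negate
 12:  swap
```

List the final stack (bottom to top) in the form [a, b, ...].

-50     [-50]
dup     [-50, -50]
dup     [-50, -50, -50]
rot     [-50, -50, -50]
swap    [-50, -50, -50]
-1      [-50, -50, -50, -1]
dup     [-50, -50, -50, -1, -1]
*       [-50, -50, -50, 1]
rot     [-50, -50, 1, -50]
-       [-50, -50, 51]
negate  [-50, -50, -51]
swap    [-50, -51, -50]

[-50, -51, -50]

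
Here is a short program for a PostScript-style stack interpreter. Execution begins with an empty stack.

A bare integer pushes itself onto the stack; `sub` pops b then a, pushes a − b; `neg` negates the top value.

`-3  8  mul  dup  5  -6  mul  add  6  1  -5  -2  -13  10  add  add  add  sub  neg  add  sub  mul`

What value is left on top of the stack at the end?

1176

-3  -> -3
8   -> -3 8
mul -> -24
dup -> -24 -24
5   -> -24 -24 5
-6  -> -24 -24 5 -6
mul -> -24 -24 -30
add -> -24 -54
6   -> -24 -54 6
1   -> -24 -54 6 1
-5  -> -24 -54 6 1 -5
-2  -> -24 -54 6 1 -5 -2
-13 -> -24 -54 6 1 -5 -2 -13
10  -> -24 -54 6 1 -5 -2 -13 10
add -> -24 -54 6 1 -5 -2 -3
add -> -24 -54 6 1 -5 -5
add -> -24 -54 6 1 -10
sub -> -24 -54 6 11
neg -> -24 -54 6 -11
add -> -24 -54 -5
sub -> -24 -49
mul -> 1176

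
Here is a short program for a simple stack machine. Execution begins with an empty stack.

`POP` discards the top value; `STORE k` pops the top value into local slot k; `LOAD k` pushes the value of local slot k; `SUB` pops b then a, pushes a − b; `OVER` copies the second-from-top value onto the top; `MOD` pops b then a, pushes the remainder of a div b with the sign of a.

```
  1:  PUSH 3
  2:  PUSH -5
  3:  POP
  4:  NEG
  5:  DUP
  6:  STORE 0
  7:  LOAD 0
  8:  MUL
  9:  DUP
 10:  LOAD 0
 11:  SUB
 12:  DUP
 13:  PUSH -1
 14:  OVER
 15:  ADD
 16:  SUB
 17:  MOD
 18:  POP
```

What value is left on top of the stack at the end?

9

PUSH 3  → 3
PUSH -5 → 3 -5
POP     → 3
NEG     → -3
DUP     → -3 -3
STORE 0 → -3
LOAD 0  → -3 -3
MUL     → 9
DUP     → 9 9
LOAD 0  → 9 9 -3
SUB     → 9 12
DUP     → 9 12 12
PUSH -1 → 9 12 12 -1
OVER    → 9 12 12 -1 12
ADD     → 9 12 12 11
SUB     → 9 12 1
MOD     → 9 0
POP     → 9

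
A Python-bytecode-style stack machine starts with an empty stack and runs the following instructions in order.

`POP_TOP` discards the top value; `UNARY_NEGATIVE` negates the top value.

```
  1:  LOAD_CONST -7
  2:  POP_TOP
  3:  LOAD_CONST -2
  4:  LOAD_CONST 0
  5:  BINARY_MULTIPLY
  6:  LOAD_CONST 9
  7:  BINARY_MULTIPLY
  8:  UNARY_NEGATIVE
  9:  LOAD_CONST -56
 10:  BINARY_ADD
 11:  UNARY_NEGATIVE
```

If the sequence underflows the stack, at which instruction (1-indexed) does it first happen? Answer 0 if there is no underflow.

0

LOAD_CONST -7   → -7
POP_TOP         → (empty)
LOAD_CONST -2   → -2
LOAD_CONST 0    → -2 0
BINARY_MULTIPLY → 0
LOAD_CONST 9    → 0 9
BINARY_MULTIPLY → 0
UNARY_NEGATIVE  → 0
LOAD_CONST -56  → 0 -56
BINARY_ADD      → -56
UNARY_NEGATIVE  → 56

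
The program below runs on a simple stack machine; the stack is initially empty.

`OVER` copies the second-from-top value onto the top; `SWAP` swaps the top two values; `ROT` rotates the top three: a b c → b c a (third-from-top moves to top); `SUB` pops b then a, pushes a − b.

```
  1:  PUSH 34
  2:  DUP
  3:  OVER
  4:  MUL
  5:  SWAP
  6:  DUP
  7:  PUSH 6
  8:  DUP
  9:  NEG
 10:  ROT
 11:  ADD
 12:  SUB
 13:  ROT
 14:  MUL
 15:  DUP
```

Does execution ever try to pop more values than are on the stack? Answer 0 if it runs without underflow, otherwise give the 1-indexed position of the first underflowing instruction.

PUSH 34 → 34
DUP     → 34 34
OVER    → 34 34 34
MUL     → 34 1156
SWAP    → 1156 34
DUP     → 1156 34 34
PUSH 6  → 1156 34 34 6
DUP     → 1156 34 34 6 6
NEG     → 1156 34 34 6 -6
ROT     → 1156 34 6 -6 34
ADD     → 1156 34 6 28
SUB     → 1156 34 -22
ROT     → 34 -22 1156
MUL     → 34 -25432
DUP     → 34 -25432 -25432

0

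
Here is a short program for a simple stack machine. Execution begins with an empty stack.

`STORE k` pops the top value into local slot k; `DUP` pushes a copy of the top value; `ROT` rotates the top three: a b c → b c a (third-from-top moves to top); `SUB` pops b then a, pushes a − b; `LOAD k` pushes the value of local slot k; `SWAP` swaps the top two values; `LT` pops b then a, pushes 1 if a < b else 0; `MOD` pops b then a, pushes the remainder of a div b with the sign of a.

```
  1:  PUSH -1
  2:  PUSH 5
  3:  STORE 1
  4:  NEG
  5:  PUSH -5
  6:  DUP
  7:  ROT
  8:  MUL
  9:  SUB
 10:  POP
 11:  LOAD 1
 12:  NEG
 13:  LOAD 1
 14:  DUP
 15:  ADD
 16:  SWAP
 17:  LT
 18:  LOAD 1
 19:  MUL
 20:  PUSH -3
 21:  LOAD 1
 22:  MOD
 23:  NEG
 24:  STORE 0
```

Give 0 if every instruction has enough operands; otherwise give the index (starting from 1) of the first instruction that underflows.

PUSH -1 -> -1
PUSH 5  -> -1 5
STORE 1 -> -1
NEG     -> 1
PUSH -5 -> 1 -5
DUP     -> 1 -5 -5
ROT     -> -5 -5 1
MUL     -> -5 -5
SUB     -> 0
POP     -> (empty)
LOAD 1  -> 5
NEG     -> -5
LOAD 1  -> -5 5
DUP     -> -5 5 5
ADD     -> -5 10
SWAP    -> 10 -5
LT      -> 0
LOAD 1  -> 0 5
MUL     -> 0
PUSH -3 -> 0 -3
LOAD 1  -> 0 -3 5
MOD     -> 0 -3
NEG     -> 0 3
STORE 0 -> 0

0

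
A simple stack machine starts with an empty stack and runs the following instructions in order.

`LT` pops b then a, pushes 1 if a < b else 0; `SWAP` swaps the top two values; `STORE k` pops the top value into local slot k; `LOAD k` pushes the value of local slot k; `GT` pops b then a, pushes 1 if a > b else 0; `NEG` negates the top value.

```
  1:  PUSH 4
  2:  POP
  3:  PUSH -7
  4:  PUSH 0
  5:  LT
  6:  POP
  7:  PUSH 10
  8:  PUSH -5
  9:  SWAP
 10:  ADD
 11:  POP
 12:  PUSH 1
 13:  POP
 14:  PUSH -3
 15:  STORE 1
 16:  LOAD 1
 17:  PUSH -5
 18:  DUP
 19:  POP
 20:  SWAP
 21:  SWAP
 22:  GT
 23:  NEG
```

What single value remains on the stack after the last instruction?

PUSH 4   4
POP      (empty)
PUSH -7  -7
PUSH 0   -7 0
LT       1
POP      (empty)
PUSH 10  10
PUSH -5  10 -5
SWAP     -5 10
ADD      5
POP      (empty)
PUSH 1   1
POP      (empty)
PUSH -3  -3
STORE 1  (empty)
LOAD 1   -3
PUSH -5  -3 -5
DUP      -3 -5 -5
POP      -3 -5
SWAP     -5 -3
SWAP     -3 -5
GT       1
NEG      -1

-1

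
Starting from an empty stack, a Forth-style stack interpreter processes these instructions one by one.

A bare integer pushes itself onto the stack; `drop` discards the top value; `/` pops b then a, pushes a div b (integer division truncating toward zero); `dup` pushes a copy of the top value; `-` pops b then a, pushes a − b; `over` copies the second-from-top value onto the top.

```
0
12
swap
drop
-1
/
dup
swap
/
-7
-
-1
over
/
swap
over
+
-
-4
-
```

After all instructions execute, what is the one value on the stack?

0    → 0
12   → 0 12
swap → 12 0
drop → 12
-1   → 12 -1
/    → -12
dup  → -12 -12
swap → -12 -12
/    → 1
-7   → 1 -7
-    → 8
-1   → 8 -1
over → 8 -1 8
/    → 8 0
swap → 0 8
over → 0 8 0
+    → 0 8
-    → -8
-4   → -8 -4
-    → -4

-4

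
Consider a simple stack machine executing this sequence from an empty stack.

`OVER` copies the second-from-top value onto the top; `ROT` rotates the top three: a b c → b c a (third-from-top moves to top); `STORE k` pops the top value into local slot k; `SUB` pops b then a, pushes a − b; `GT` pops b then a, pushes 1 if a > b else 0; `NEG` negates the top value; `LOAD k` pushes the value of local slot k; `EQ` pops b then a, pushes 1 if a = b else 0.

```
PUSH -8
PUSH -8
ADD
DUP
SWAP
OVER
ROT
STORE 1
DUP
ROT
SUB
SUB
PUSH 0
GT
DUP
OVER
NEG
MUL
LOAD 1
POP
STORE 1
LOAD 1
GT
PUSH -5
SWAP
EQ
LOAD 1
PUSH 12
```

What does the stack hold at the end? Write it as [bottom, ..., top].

[0, 0, 12]

PUSH -8 -> -8
PUSH -8 -> -8 -8
ADD     -> -16
DUP     -> -16 -16
SWAP    -> -16 -16
OVER    -> -16 -16 -16
ROT     -> -16 -16 -16
STORE 1 -> -16 -16
DUP     -> -16 -16 -16
ROT     -> -16 -16 -16
SUB     -> -16 0
SUB     -> -16
PUSH 0  -> -16 0
GT      -> 0
DUP     -> 0 0
OVER    -> 0 0 0
NEG     -> 0 0 0
MUL     -> 0 0
LOAD 1  -> 0 0 -16
POP     -> 0 0
STORE 1 -> 0
LOAD 1  -> 0 0
GT      -> 0
PUSH -5 -> 0 -5
SWAP    -> -5 0
EQ      -> 0
LOAD 1  -> 0 0
PUSH 12 -> 0 0 12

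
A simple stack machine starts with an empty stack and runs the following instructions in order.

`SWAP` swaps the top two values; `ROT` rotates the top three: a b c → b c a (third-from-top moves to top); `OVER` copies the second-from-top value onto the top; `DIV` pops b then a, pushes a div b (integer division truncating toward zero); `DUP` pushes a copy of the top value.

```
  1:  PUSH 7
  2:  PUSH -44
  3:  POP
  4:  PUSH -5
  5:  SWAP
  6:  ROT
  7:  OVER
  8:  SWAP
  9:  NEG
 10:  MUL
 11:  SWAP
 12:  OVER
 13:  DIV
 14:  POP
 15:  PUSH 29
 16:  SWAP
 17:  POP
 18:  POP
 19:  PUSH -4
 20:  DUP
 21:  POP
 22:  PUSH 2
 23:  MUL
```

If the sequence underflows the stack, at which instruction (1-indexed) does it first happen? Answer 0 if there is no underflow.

PUSH 7    7
PUSH -44  7 -44
POP       7
PUSH -5   7 -5
SWAP      -5 7
ROT  — needs 3 operands, stack has 2 → underflow

6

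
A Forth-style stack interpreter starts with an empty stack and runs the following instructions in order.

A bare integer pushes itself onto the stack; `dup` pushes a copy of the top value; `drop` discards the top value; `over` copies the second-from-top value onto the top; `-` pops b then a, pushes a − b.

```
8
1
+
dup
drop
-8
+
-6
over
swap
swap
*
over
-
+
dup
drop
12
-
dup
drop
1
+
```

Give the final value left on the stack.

-17

8    → 8
1    → 8 1
+    → 9
dup  → 9 9
drop → 9
-8   → 9 -8
+    → 1
-6   → 1 -6
over → 1 -6 1
swap → 1 1 -6
swap → 1 -6 1
*    → 1 -6
over → 1 -6 1
-    → 1 -7
+    → -6
dup  → -6 -6
drop → -6
12   → -6 12
-    → -18
dup  → -18 -18
drop → -18
1    → -18 1
+    → -17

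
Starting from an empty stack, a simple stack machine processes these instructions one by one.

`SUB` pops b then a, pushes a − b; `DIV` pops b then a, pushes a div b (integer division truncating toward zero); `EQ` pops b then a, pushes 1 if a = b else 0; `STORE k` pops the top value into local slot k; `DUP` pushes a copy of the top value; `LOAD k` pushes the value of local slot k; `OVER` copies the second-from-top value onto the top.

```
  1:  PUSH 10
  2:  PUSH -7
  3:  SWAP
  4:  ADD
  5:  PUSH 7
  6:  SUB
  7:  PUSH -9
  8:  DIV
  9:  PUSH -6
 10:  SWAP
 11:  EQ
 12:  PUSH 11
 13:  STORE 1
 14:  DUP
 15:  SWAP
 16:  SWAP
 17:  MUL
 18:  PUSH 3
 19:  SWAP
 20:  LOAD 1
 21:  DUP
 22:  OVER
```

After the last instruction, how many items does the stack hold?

5

PUSH 10 -> 10
PUSH -7 -> 10 -7
SWAP    -> -7 10
ADD     -> 3
PUSH 7  -> 3 7
SUB     -> -4
PUSH -9 -> -4 -9
DIV     -> 0
PUSH -6 -> 0 -6
SWAP    -> -6 0
EQ      -> 0
PUSH 11 -> 0 11
STORE 1 -> 0
DUP     -> 0 0
SWAP    -> 0 0
SWAP    -> 0 0
MUL     -> 0
PUSH 3  -> 0 3
SWAP    -> 3 0
LOAD 1  -> 3 0 11
DUP     -> 3 0 11 11
OVER    -> 3 0 11 11 11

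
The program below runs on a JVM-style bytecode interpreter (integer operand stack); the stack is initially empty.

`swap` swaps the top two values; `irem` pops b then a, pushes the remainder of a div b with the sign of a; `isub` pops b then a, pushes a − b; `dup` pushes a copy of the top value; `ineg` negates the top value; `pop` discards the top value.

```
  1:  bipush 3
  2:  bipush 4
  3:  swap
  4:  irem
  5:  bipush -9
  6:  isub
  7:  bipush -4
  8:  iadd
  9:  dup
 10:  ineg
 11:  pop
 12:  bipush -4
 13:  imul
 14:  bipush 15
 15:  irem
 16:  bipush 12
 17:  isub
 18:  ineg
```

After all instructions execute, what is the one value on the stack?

bipush 3  -> [3]
bipush 4  -> [3, 4]
swap      -> [4, 3]
irem      -> [1]
bipush -9 -> [1, -9]
isub      -> [10]
bipush -4 -> [10, -4]
iadd      -> [6]
dup       -> [6, 6]
ineg      -> [6, -6]
pop       -> [6]
bipush -4 -> [6, -4]
imul      -> [-24]
bipush 15 -> [-24, 15]
irem      -> [-9]
bipush 12 -> [-9, 12]
isub      -> [-21]
ineg      -> [21]

21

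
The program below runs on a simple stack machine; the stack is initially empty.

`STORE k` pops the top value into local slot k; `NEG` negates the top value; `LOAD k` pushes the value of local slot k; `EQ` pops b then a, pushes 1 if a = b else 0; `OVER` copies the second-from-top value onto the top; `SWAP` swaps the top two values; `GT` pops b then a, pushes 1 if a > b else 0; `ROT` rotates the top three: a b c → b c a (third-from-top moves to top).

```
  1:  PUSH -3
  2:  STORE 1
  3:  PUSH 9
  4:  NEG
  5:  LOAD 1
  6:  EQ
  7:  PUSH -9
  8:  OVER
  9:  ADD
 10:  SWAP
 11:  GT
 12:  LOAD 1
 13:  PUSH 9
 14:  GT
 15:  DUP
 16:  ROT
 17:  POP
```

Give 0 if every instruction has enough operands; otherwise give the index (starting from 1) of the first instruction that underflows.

0

PUSH -3  [-3]
STORE 1  []
PUSH 9   [9]
NEG      [-9]
LOAD 1   [-9, -3]
EQ       [0]
PUSH -9  [0, -9]
OVER     [0, -9, 0]
ADD      [0, -9]
SWAP     [-9, 0]
GT       [0]
LOAD 1   [0, -3]
PUSH 9   [0, -3, 9]
GT       [0, 0]
DUP      [0, 0, 0]
ROT      [0, 0, 0]
POP      [0, 0]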